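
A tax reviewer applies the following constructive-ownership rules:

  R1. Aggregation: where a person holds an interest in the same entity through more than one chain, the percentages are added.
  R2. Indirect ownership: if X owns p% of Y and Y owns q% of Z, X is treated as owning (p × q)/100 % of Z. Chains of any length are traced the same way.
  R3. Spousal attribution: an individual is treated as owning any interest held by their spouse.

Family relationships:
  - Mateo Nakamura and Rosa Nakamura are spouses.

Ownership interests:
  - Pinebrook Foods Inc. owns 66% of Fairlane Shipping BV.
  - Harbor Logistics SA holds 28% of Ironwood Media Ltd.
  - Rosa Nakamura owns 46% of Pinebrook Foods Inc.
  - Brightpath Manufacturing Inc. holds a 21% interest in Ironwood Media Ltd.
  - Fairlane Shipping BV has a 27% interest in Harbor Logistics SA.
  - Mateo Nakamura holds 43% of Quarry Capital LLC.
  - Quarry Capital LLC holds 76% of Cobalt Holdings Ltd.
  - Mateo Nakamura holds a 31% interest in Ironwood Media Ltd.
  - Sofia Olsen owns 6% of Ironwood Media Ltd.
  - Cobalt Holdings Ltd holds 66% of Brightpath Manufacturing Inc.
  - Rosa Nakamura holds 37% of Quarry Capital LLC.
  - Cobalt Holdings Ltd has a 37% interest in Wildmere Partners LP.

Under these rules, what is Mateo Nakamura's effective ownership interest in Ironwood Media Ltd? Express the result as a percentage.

By spousal attribution (R3), Mateo Nakamura is treated as also owning Rosa Nakamura's interest in Quarry Capital LLC, giving 43% + 37% = 80%.
By spousal attribution (R3), Mateo Nakamura is treated as owning Rosa Nakamura's 46% interest in Pinebrook Foods Inc.
Chain via Quarry Capital LLC → Cobalt Holdings Ltd → Brightpath Manufacturing Inc. (R2): 80% × 76% × 66% × 21% = 8.42688% of Ironwood Media Ltd.
Direct interest in Ironwood Media Ltd: 31%.
Chain via Pinebrook Foods Inc. → Fairlane Shipping BV → Harbor Logistics SA (R2): 46% × 66% × 27% × 28% = 2.295216% of Ironwood Media Ltd.
Aggregating (R1): 8.42688% + 31% + 2.295216% = 41.722096%.

41.722096%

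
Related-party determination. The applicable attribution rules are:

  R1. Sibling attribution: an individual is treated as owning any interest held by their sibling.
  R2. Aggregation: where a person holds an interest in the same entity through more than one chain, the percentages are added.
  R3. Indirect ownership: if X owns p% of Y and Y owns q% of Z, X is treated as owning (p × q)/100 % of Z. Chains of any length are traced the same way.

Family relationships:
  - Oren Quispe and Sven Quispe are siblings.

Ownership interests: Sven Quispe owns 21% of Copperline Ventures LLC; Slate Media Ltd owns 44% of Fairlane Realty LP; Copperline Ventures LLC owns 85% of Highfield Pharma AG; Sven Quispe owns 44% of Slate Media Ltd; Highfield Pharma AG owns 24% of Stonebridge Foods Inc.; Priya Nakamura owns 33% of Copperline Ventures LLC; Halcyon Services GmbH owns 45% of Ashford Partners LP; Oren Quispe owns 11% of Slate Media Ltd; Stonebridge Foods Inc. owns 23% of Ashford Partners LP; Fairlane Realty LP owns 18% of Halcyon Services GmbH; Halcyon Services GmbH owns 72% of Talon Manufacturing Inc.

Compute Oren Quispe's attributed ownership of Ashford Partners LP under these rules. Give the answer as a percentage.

By sibling attribution (R1), Oren Quispe is treated as also owning Sven Quispe's interest in Slate Media Ltd, giving 11% + 44% = 55%.
By sibling attribution (R1), Oren Quispe is treated as owning Sven Quispe's 21% interest in Copperline Ventures LLC.
Chain via Slate Media Ltd → Fairlane Realty LP → Halcyon Services GmbH (R3): 55% × 44% × 18% × 45% = 1.9602% of Ashford Partners LP.
Chain via Copperline Ventures LLC → Highfield Pharma AG → Stonebridge Foods Inc. (R3): 21% × 85% × 24% × 23% = 0.98532% of Ashford Partners LP.
Aggregating (R2): 1.9602% + 0.98532% = 2.94552%.

2.94552%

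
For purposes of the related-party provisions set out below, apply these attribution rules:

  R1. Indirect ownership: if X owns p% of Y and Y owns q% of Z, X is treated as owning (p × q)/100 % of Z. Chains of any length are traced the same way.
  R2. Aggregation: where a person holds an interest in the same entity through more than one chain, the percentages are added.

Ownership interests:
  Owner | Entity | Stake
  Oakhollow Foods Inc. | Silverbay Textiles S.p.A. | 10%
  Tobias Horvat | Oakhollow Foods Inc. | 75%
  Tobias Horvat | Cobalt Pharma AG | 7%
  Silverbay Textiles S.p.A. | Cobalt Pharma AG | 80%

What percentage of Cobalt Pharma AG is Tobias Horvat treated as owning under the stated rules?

Chain via Oakhollow Foods Inc. → Silverbay Textiles S.p.A. (R1): 75% × 10% × 80% = 6% of Cobalt Pharma AG.
Direct interest in Cobalt Pharma AG: 7%.
Aggregating (R2): 6% + 7% = 13%.

13%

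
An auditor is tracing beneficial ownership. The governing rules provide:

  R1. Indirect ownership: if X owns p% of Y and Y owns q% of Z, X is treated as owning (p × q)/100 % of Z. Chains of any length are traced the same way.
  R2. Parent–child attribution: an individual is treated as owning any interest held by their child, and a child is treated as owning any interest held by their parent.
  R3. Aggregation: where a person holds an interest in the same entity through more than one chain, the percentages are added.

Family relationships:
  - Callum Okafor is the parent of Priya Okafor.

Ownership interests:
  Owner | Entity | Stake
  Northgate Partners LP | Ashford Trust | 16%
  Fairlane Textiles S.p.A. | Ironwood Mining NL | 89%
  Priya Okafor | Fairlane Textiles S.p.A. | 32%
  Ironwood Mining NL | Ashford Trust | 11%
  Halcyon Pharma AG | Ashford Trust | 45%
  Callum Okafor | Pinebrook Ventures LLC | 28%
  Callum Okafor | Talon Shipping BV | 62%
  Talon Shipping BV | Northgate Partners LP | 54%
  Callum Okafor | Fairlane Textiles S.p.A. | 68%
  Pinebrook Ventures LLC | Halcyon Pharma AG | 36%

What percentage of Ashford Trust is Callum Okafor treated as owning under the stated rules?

19.6828%

By parent–child attribution (R2), Callum Okafor is treated as also owning Priya Okafor's interest in Fairlane Textiles S.p.A, giving 68% + 32% = 100%.
Chain via Talon Shipping BV → Northgate Partners LP (R1): 62% × 54% × 16% = 5.3568% of Ashford Trust.
Chain via Pinebrook Ventures LLC → Halcyon Pharma AG (R1): 28% × 36% × 45% = 4.536% of Ashford Trust.
Chain via Fairlane Textiles S.p.A. → Ironwood Mining NL (R1): 100% × 89% × 11% = 9.79% of Ashford Trust.
Aggregating (R3): 5.3568% + 4.536% + 9.79% = 19.6828%.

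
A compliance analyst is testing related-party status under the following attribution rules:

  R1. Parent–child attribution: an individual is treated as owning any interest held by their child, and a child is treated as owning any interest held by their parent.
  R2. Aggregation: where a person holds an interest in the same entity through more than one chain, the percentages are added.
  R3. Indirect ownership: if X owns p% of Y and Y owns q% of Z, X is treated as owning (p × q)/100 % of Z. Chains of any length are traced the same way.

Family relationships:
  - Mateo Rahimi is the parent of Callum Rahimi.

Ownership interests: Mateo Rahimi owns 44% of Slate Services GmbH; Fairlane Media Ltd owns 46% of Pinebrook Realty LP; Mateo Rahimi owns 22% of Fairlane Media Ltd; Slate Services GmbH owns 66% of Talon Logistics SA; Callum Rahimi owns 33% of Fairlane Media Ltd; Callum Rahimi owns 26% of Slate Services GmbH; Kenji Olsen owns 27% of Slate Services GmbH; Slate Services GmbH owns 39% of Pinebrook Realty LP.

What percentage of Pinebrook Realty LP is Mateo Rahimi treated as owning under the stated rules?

By parent–child attribution (R1), Mateo Rahimi is treated as also owning Callum Rahimi's interest in Slate Services GmbH, giving 44% + 26% = 70%.
By parent–child attribution (R1), Mateo Rahimi is treated as also owning Callum Rahimi's interest in Fairlane Media Ltd, giving 22% + 33% = 55%.
Chain via Slate Services GmbH (R3): 70% × 39% = 27.3% of Pinebrook Realty LP.
Chain via Fairlane Media Ltd (R3): 55% × 46% = 25.3% of Pinebrook Realty LP.
Aggregating (R2): 27.3% + 25.3% = 52.6%.

52.6%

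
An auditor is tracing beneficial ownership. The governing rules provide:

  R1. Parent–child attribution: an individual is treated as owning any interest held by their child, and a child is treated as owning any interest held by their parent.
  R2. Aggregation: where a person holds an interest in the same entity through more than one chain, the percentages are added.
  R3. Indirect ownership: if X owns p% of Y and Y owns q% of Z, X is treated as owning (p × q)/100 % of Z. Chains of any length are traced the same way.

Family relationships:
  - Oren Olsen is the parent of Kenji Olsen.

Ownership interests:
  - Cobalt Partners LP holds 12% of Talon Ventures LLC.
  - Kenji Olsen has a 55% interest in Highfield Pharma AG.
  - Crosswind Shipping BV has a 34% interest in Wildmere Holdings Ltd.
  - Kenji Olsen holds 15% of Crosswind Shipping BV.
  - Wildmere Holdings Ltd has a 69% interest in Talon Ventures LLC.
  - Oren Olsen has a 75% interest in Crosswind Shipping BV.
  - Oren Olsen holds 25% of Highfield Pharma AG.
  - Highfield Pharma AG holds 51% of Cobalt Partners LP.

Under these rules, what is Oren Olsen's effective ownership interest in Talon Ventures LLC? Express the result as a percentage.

26.01%

By parent–child attribution (R1), Oren Olsen is treated as also owning Kenji Olsen's interest in Crosswind Shipping BV, giving 75% + 15% = 90%.
By parent–child attribution (R1), Oren Olsen is treated as also owning Kenji Olsen's interest in Highfield Pharma AG, giving 25% + 55% = 80%.
Chain via Crosswind Shipping BV → Wildmere Holdings Ltd (R3): 90% × 34% × 69% = 21.114% of Talon Ventures LLC.
Chain via Highfield Pharma AG → Cobalt Partners LP (R3): 80% × 51% × 12% = 4.896% of Talon Ventures LLC.
Aggregating (R2): 21.114% + 4.896% = 26.01%.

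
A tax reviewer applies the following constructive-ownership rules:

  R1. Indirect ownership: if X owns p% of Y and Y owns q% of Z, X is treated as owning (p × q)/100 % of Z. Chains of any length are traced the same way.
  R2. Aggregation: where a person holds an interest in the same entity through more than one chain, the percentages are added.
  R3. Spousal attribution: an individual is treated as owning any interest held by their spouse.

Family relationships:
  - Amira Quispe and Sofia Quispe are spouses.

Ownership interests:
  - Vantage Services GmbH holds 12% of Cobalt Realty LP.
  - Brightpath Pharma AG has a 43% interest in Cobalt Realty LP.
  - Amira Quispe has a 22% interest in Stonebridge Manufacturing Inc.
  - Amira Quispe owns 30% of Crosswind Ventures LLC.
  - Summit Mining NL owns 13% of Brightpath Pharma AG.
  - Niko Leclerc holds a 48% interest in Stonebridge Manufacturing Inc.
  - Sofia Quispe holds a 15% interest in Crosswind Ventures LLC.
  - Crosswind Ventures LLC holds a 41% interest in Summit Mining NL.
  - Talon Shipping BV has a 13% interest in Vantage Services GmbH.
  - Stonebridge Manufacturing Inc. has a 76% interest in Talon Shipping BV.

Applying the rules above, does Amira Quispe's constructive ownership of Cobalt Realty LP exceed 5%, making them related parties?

No

By spousal attribution (R3), Amira Quispe is treated as also owning Sofia Quispe's interest in Crosswind Ventures LLC, giving 30% + 15% = 45%.
Chain via Stonebridge Manufacturing Inc. → Talon Shipping BV → Vantage Services GmbH (R1): 22% × 76% × 13% × 12% = 0.260832% of Cobalt Realty LP.
Chain via Crosswind Ventures LLC → Summit Mining NL → Brightpath Pharma AG (R1): 45% × 41% × 13% × 43% = 1.031355% of Cobalt Realty LP.
Aggregating (R2): 0.260832% + 1.031355% = 1.292187%.
1.292187% does not exceed the 5% threshold, so Amira is not a related party to Cobalt Realty LP.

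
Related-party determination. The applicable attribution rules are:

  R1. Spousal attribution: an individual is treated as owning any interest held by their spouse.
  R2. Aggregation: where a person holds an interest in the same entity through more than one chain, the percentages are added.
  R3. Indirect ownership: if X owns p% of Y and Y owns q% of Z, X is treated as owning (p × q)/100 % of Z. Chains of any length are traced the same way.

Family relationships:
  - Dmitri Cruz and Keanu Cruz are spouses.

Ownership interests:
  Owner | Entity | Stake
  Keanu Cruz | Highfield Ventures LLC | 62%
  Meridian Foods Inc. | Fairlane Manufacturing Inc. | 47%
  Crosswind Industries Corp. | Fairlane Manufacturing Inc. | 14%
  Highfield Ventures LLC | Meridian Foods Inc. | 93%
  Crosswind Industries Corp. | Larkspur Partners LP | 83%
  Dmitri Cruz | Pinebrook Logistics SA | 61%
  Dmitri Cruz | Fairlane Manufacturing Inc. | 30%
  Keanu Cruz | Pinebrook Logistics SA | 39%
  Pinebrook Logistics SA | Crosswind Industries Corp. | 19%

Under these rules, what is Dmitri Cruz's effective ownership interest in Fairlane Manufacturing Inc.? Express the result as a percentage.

59.7602%

By spousal attribution (R1), Dmitri Cruz is treated as also owning Keanu Cruz's interest in Pinebrook Logistics SA, giving 61% + 39% = 100%.
By spousal attribution (R1), Dmitri Cruz is treated as owning Keanu Cruz's 62% interest in Highfield Ventures LLC.
Chain via Pinebrook Logistics SA → Crosswind Industries Corp. (R3): 100% × 19% × 14% = 2.66% of Fairlane Manufacturing Inc.
Direct interest in Fairlane Manufacturing Inc: 30%.
Chain via Highfield Ventures LLC → Meridian Foods Inc. (R3): 62% × 93% × 47% = 27.1002% of Fairlane Manufacturing Inc.
Aggregating (R2): 2.66% + 30% + 27.1002% = 59.7602%.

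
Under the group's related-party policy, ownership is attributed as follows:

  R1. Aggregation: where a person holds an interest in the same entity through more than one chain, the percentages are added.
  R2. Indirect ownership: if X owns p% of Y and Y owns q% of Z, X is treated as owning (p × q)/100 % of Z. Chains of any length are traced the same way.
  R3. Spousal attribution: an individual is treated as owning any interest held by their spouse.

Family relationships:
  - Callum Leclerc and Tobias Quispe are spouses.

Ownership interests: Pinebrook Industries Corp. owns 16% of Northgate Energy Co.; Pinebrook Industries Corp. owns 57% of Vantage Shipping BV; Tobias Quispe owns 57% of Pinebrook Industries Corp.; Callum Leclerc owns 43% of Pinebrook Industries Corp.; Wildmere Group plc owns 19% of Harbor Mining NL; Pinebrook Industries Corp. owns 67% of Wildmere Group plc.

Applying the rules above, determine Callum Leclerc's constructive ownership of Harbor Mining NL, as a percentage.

By spousal attribution (R3), Callum Leclerc is treated as also owning Tobias Quispe's interest in Pinebrook Industries Corp, giving 43% + 57% = 100%.
Chain via Pinebrook Industries Corp. → Wildmere Group plc (R2): 100% × 67% × 19% = 12.73% of Harbor Mining NL.

12.73%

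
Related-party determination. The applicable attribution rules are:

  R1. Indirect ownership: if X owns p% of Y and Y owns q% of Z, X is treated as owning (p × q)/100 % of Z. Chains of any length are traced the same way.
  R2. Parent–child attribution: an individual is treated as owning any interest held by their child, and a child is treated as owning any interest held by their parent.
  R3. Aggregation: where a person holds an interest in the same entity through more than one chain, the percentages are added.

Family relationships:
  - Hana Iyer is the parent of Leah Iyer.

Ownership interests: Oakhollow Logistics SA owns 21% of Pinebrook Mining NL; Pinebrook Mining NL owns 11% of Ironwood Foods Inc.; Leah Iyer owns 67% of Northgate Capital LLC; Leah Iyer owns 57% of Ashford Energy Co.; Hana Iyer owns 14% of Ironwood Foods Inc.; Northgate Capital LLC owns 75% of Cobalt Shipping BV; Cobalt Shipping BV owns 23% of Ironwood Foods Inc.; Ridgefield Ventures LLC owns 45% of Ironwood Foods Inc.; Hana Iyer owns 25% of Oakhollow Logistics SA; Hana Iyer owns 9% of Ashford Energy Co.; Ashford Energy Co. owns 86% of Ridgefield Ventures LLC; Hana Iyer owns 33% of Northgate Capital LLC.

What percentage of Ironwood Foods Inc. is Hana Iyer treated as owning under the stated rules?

By parent–child attribution (R2), Hana Iyer is treated as also owning Leah Iyer's interest in Northgate Capital LLC, giving 33% + 67% = 100%.
By parent–child attribution (R2), Hana Iyer is treated as also owning Leah Iyer's interest in Ashford Energy Co, giving 9% + 57% = 66%.
Chain via Oakhollow Logistics SA → Pinebrook Mining NL (R1): 25% × 21% × 11% = 0.5775% of Ironwood Foods Inc.
Chain via Northgate Capital LLC → Cobalt Shipping BV (R1): 100% × 75% × 23% = 17.25% of Ironwood Foods Inc.
Chain via Ashford Energy Co. → Ridgefield Ventures LLC (R1): 66% × 86% × 45% = 25.542% of Ironwood Foods Inc.
Direct interest in Ironwood Foods Inc: 14%.
Aggregating (R3): 0.5775% + 17.25% + 25.542% + 14% = 57.3695%.

57.3695%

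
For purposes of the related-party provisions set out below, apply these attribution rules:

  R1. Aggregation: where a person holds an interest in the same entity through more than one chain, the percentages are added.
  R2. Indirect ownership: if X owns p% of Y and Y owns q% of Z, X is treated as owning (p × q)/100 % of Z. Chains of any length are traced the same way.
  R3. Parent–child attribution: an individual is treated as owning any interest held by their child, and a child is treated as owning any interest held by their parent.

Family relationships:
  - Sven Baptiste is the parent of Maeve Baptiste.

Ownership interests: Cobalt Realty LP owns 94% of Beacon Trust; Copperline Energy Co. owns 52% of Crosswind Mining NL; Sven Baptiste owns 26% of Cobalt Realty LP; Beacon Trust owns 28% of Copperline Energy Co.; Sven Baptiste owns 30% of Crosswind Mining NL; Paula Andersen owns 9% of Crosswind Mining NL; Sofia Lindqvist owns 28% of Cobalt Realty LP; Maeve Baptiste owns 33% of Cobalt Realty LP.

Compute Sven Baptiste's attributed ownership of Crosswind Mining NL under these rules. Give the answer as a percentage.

38.074976%

By parent–child attribution (R3), Sven Baptiste is treated as also owning Maeve Baptiste's interest in Cobalt Realty LP, giving 26% + 33% = 59%.
Chain via Cobalt Realty LP → Beacon Trust → Copperline Energy Co. (R2): 59% × 94% × 28% × 52% = 8.074976% of Crosswind Mining NL.
Direct interest in Crosswind Mining NL: 30%.
Aggregating (R1): 8.074976% + 30% = 38.074976%.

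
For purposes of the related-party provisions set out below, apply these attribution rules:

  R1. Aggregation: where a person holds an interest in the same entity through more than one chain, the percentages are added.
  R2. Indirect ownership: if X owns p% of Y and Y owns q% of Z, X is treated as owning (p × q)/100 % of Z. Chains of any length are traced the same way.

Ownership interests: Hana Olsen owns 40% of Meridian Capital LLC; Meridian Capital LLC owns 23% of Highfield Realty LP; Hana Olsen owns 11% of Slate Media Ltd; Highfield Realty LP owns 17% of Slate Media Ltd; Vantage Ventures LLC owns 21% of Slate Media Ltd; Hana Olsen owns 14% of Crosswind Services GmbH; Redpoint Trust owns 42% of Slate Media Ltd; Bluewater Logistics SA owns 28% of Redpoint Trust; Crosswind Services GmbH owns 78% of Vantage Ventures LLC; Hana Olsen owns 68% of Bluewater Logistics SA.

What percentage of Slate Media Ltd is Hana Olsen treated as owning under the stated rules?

22.854%

Chain via Bluewater Logistics SA → Redpoint Trust (R2): 68% × 28% × 42% = 7.9968% of Slate Media Ltd.
Chain via Meridian Capital LLC → Highfield Realty LP (R2): 40% × 23% × 17% = 1.564% of Slate Media Ltd.
Chain via Crosswind Services GmbH → Vantage Ventures LLC (R2): 14% × 78% × 21% = 2.2932% of Slate Media Ltd.
Direct interest in Slate Media Ltd: 11%.
Aggregating (R1): 7.9968% + 1.564% + 2.2932% + 11% = 22.854%.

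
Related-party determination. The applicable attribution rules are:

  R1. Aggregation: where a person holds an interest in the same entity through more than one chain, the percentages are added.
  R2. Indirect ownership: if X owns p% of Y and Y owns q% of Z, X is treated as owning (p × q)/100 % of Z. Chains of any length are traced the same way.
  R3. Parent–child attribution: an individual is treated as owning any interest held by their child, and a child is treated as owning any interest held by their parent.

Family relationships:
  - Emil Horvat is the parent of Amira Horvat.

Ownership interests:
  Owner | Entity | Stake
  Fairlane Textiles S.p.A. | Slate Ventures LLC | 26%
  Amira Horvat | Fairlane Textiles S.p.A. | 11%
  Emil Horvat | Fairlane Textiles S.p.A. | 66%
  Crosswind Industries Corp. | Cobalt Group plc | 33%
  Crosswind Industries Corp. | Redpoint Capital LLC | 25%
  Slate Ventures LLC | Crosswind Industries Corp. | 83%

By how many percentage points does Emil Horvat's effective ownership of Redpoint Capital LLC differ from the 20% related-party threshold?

By parent–child attribution (R3), Emil Horvat is treated as also owning Amira Horvat's interest in Fairlane Textiles S.p.A, giving 66% + 11% = 77%.
Chain via Fairlane Textiles S.p.A. → Slate Ventures LLC → Crosswind Industries Corp. (R2): 77% × 26% × 83% × 25% = 4.15415% of Redpoint Capital LLC.
4.15415% falls short of the 20% threshold by 15.84585 percentage points.

15.84585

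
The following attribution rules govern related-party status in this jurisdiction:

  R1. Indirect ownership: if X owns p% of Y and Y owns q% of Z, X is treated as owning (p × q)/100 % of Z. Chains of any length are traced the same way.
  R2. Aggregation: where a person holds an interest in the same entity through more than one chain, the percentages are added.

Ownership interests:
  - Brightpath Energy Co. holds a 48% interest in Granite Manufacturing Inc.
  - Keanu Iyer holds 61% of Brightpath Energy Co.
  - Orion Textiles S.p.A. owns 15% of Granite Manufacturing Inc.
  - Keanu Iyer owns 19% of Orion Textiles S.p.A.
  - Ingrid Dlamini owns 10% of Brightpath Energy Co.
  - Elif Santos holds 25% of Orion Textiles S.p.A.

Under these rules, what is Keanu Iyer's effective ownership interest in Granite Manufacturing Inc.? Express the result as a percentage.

32.13%

Chain via Brightpath Energy Co. (R1): 61% × 48% = 29.28% of Granite Manufacturing Inc.
Chain via Orion Textiles S.p.A. (R1): 19% × 15% = 2.85% of Granite Manufacturing Inc.
Aggregating (R2): 29.28% + 2.85% = 32.13%.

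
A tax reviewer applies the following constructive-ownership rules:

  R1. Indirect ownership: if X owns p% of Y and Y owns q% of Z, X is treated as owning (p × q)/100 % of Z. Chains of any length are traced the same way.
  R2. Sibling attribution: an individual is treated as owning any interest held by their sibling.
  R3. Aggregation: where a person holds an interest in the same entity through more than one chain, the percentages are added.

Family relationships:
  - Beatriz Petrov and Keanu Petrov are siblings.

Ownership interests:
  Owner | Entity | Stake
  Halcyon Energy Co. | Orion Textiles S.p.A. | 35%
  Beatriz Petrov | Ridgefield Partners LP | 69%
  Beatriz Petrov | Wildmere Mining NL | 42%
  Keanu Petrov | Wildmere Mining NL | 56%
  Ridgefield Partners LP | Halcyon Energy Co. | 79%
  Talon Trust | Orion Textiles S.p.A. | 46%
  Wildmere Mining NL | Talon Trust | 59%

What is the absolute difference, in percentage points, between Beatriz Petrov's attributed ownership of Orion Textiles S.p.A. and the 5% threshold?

40.6757

By sibling attribution (R2), Beatriz Petrov is treated as also owning Keanu Petrov's interest in Wildmere Mining NL, giving 42% + 56% = 98%.
Chain via Wildmere Mining NL → Talon Trust (R1): 98% × 59% × 46% = 26.5972% of Orion Textiles S.p.A.
Chain via Ridgefield Partners LP → Halcyon Energy Co. (R1): 69% × 79% × 35% = 19.0785% of Orion Textiles S.p.A.
Aggregating (R3): 26.5972% + 19.0785% = 45.6757%.
45.6757% exceeds the 5% threshold by 40.6757 percentage points.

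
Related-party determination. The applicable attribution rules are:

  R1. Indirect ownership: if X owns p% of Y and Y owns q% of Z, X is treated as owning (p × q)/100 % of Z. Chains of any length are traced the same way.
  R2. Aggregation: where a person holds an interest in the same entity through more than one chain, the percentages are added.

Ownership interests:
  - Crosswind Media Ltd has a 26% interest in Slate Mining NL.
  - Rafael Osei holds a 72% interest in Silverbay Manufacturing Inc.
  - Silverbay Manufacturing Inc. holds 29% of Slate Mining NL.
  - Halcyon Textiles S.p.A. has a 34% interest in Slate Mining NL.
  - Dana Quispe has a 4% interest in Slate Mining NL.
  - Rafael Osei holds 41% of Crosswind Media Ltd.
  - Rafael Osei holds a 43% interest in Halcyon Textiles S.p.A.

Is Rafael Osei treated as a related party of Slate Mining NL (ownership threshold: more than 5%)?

Chain via Crosswind Media Ltd (R1): 41% × 26% = 10.66% of Slate Mining NL.
Chain via Halcyon Textiles S.p.A. (R1): 43% × 34% = 14.62% of Slate Mining NL.
Chain via Silverbay Manufacturing Inc. (R1): 72% × 29% = 20.88% of Slate Mining NL.
Aggregating (R2): 10.66% + 14.62% + 20.88% = 46.16%.
46.16% exceeds the 5% threshold, so Rafael is a related party to Slate Mining NL.

Yes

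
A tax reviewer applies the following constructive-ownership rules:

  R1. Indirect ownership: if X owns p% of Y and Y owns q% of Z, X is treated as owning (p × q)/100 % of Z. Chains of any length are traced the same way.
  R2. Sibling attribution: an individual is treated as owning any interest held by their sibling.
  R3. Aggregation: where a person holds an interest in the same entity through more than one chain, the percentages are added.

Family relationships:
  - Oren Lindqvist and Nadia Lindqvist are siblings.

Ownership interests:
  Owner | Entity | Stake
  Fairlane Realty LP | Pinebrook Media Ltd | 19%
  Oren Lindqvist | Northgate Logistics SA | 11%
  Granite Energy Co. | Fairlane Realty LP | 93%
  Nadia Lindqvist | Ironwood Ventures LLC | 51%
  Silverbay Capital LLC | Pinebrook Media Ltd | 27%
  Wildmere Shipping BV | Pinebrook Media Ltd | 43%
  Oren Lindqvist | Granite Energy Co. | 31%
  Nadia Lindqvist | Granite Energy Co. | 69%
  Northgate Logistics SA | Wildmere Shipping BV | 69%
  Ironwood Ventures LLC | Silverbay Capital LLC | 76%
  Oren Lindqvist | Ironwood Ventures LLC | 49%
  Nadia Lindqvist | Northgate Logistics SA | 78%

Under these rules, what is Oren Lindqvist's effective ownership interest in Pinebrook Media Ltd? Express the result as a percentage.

By sibling attribution (R2), Oren Lindqvist is treated as also owning Nadia Lindqvist's interest in Granite Energy Co, giving 31% + 69% = 100%.
By sibling attribution (R2), Oren Lindqvist is treated as also owning Nadia Lindqvist's interest in Northgate Logistics SA, giving 11% + 78% = 89%.
By sibling attribution (R2), Oren Lindqvist is treated as also owning Nadia Lindqvist's interest in Ironwood Ventures LLC, giving 49% + 51% = 100%.
Chain via Granite Energy Co. → Fairlane Realty LP (R1): 100% × 93% × 19% = 17.67% of Pinebrook Media Ltd.
Chain via Northgate Logistics SA → Wildmere Shipping BV (R1): 89% × 69% × 43% = 26.4063% of Pinebrook Media Ltd.
Chain via Ironwood Ventures LLC → Silverbay Capital LLC (R1): 100% × 76% × 27% = 20.52% of Pinebrook Media Ltd.
Aggregating (R3): 17.67% + 26.4063% + 20.52% = 64.5963%.

64.5963%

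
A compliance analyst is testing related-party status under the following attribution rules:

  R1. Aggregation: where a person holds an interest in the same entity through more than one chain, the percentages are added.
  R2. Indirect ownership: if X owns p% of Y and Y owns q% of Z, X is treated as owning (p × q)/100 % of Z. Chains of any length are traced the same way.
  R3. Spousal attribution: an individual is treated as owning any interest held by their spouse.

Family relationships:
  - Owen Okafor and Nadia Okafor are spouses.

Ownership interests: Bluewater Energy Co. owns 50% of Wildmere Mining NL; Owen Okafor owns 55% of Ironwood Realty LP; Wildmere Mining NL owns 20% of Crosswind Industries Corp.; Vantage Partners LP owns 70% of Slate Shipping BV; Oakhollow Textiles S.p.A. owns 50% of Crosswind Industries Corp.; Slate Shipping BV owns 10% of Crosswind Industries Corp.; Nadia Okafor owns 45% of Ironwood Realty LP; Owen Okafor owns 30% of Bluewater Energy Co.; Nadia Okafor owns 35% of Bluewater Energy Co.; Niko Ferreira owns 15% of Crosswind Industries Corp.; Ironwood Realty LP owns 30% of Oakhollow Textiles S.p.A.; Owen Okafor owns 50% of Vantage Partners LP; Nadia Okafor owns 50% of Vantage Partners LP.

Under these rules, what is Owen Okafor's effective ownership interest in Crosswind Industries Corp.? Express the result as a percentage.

By spousal attribution (R3), Owen Okafor is treated as also owning Nadia Okafor's interest in Bluewater Energy Co, giving 30% + 35% = 65%.
By spousal attribution (R3), Owen Okafor is treated as also owning Nadia Okafor's interest in Ironwood Realty LP, giving 55% + 45% = 100%.
By spousal attribution (R3), Owen Okafor is treated as also owning Nadia Okafor's interest in Vantage Partners LP, giving 50% + 50% = 100%.
Chain via Bluewater Energy Co. → Wildmere Mining NL (R2): 65% × 50% × 20% = 6.5% of Crosswind Industries Corp.
Chain via Ironwood Realty LP → Oakhollow Textiles S.p.A. (R2): 100% × 30% × 50% = 15% of Crosswind Industries Corp.
Chain via Vantage Partners LP → Slate Shipping BV (R2): 100% × 70% × 10% = 7% of Crosswind Industries Corp.
Aggregating (R1): 6.5% + 15% + 7% = 28.5%.

28.5%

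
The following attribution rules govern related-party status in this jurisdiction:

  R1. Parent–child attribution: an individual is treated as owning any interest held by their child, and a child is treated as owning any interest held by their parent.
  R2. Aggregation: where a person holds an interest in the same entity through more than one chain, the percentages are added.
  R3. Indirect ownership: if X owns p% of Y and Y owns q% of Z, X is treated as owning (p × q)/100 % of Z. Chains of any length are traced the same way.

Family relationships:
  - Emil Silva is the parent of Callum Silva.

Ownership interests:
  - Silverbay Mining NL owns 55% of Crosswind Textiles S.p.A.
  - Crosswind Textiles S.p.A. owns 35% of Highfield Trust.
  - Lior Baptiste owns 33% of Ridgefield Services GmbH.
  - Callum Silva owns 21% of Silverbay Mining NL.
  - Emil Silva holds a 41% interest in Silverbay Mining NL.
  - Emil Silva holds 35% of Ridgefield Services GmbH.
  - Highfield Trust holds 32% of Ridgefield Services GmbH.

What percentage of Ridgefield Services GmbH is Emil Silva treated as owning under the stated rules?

38.8192%

By parent–child attribution (R1), Emil Silva is treated as also owning Callum Silva's interest in Silverbay Mining NL, giving 41% + 21% = 62%.
Chain via Silverbay Mining NL → Crosswind Textiles S.p.A. → Highfield Trust (R3): 62% × 55% × 35% × 32% = 3.8192% of Ridgefield Services GmbH.
Direct interest in Ridgefield Services GmbH: 35%.
Aggregating (R2): 3.8192% + 35% = 38.8192%.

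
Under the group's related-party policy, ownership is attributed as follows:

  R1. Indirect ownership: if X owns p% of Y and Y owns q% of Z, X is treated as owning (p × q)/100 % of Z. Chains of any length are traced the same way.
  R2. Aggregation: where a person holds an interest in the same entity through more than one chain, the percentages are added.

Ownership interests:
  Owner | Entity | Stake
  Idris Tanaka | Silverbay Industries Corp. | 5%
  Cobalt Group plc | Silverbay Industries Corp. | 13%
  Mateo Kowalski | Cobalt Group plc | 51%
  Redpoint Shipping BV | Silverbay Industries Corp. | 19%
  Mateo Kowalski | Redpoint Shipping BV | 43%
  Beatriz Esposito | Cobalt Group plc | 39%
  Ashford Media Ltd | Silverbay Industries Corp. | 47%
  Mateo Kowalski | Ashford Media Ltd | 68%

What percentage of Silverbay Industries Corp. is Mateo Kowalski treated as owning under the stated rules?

Chain via Cobalt Group plc (R1): 51% × 13% = 6.63% of Silverbay Industries Corp.
Chain via Ashford Media Ltd (R1): 68% × 47% = 31.96% of Silverbay Industries Corp.
Chain via Redpoint Shipping BV (R1): 43% × 19% = 8.17% of Silverbay Industries Corp.
Aggregating (R2): 6.63% + 31.96% + 8.17% = 46.76%.

46.76%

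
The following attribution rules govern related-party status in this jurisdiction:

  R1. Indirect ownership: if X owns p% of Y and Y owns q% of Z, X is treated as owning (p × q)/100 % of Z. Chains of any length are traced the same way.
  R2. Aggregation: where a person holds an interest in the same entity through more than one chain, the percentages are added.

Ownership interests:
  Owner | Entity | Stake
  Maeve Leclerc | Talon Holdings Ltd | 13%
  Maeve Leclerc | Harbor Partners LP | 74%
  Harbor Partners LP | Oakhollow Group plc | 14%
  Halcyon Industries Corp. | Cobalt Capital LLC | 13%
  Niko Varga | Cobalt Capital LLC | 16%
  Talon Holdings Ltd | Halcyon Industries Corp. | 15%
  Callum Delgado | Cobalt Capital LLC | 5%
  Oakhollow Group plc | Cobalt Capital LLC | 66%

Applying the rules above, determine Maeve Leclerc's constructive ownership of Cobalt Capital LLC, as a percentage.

Chain via Talon Holdings Ltd → Halcyon Industries Corp. (R1): 13% × 15% × 13% = 0.2535% of Cobalt Capital LLC.
Chain via Harbor Partners LP → Oakhollow Group plc (R1): 74% × 14% × 66% = 6.8376% of Cobalt Capital LLC.
Aggregating (R2): 0.2535% + 6.8376% = 7.0911%.

7.0911%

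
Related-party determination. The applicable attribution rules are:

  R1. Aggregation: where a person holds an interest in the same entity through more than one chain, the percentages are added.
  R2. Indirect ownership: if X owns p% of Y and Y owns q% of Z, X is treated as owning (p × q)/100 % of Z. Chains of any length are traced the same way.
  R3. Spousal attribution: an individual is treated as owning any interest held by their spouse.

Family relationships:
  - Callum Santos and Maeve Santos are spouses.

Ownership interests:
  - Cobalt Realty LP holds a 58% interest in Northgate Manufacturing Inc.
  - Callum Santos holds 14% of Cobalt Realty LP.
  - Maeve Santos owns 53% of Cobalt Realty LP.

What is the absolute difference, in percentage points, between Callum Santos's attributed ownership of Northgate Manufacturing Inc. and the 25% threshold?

13.86

By spousal attribution (R3), Callum Santos is treated as also owning Maeve Santos's interest in Cobalt Realty LP, giving 14% + 53% = 67%.
Chain via Cobalt Realty LP (R2): 67% × 58% = 38.86% of Northgate Manufacturing Inc.
38.86% exceeds the 25% threshold by 13.86 percentage points.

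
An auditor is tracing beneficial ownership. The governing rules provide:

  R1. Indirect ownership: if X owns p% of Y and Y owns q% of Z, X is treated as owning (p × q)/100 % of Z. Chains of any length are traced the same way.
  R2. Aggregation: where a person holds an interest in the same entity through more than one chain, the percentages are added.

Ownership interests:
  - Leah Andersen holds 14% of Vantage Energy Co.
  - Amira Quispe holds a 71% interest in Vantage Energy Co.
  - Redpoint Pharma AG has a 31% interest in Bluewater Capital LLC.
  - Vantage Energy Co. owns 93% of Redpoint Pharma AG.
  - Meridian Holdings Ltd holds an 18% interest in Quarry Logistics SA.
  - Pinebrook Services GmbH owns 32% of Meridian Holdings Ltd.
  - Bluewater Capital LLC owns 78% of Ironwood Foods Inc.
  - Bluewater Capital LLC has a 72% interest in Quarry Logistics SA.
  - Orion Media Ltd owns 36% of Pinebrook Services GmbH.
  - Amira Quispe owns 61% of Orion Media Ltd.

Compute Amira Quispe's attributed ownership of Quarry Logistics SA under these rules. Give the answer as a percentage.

16.002792%

Chain via Orion Media Ltd → Pinebrook Services GmbH → Meridian Holdings Ltd (R1): 61% × 36% × 32% × 18% = 1.264896% of Quarry Logistics SA.
Chain via Vantage Energy Co. → Redpoint Pharma AG → Bluewater Capital LLC (R1): 71% × 93% × 31% × 72% = 14.737896% of Quarry Logistics SA.
Aggregating (R2): 1.264896% + 14.737896% = 16.002792%.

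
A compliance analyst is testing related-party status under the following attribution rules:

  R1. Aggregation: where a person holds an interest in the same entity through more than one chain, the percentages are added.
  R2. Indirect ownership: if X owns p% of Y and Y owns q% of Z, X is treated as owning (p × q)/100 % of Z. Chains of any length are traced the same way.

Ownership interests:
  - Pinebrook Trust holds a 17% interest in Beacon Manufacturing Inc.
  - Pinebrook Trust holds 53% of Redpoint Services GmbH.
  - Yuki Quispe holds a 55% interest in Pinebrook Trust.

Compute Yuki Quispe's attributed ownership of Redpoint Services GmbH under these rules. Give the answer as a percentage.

29.15%

Chain via Pinebrook Trust (R2): 55% × 53% = 29.15% of Redpoint Services GmbH.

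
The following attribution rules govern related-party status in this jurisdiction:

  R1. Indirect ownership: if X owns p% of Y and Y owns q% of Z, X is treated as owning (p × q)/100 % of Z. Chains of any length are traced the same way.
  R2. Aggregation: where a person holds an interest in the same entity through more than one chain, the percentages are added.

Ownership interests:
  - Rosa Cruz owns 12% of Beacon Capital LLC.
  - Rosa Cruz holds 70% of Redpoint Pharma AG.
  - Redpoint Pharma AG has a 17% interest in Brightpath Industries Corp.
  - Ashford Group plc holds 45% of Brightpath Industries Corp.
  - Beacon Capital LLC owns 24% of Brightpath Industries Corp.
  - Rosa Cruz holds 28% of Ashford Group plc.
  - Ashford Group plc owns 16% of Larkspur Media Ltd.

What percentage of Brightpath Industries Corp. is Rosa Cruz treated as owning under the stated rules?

27.38%

Chain via Ashford Group plc (R1): 28% × 45% = 12.6% of Brightpath Industries Corp.
Chain via Beacon Capital LLC (R1): 12% × 24% = 2.88% of Brightpath Industries Corp.
Chain via Redpoint Pharma AG (R1): 70% × 17% = 11.9% of Brightpath Industries Corp.
Aggregating (R2): 12.6% + 2.88% + 11.9% = 27.38%.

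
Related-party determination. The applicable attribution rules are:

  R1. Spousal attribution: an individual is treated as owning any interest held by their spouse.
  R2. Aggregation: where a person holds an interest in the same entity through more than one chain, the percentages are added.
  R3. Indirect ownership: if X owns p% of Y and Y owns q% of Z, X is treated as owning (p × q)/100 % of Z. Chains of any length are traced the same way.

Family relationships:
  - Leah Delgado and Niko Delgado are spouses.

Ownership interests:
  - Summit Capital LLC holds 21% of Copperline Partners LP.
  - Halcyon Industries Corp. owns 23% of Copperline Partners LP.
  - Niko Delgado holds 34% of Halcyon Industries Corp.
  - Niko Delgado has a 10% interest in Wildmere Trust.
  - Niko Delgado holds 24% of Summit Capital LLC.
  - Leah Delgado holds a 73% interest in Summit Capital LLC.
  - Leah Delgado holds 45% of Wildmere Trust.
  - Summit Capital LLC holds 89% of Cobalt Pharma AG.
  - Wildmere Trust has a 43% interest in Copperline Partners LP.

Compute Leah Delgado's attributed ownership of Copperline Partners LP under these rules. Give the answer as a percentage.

51.84%

By spousal attribution (R1), Leah Delgado is treated as also owning Niko Delgado's interest in Wildmere Trust, giving 45% + 10% = 55%.
By spousal attribution (R1), Leah Delgado is treated as also owning Niko Delgado's interest in Summit Capital LLC, giving 73% + 24% = 97%.
By spousal attribution (R1), Leah Delgado is treated as owning Niko Delgado's 34% interest in Halcyon Industries Corp.
Chain via Wildmere Trust (R3): 55% × 43% = 23.65% of Copperline Partners LP.
Chain via Summit Capital LLC (R3): 97% × 21% = 20.37% of Copperline Partners LP.
Chain via Halcyon Industries Corp. (R3): 34% × 23% = 7.82% of Copperline Partners LP.
Aggregating (R2): 23.65% + 20.37% + 7.82% = 51.84%.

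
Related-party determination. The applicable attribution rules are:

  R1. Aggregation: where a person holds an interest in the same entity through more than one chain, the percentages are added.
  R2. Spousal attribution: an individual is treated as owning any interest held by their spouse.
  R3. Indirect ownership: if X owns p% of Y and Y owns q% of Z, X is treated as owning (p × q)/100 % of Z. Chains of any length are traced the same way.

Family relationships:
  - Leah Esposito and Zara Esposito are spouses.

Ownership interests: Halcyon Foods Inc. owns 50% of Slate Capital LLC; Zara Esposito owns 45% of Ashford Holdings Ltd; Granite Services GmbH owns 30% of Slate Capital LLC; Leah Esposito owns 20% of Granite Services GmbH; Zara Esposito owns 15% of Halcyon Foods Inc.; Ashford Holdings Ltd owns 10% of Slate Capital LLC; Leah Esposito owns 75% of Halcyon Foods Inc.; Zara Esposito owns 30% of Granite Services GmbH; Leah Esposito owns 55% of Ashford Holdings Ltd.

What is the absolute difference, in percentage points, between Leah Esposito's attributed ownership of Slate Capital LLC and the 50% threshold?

20

By spousal attribution (R2), Leah Esposito is treated as also owning Zara Esposito's interest in Granite Services GmbH, giving 20% + 30% = 50%.
By spousal attribution (R2), Leah Esposito is treated as also owning Zara Esposito's interest in Ashford Holdings Ltd, giving 55% + 45% = 100%.
By spousal attribution (R2), Leah Esposito is treated as also owning Zara Esposito's interest in Halcyon Foods Inc, giving 75% + 15% = 90%.
Chain via Granite Services GmbH (R3): 50% × 30% = 15% of Slate Capital LLC.
Chain via Ashford Holdings Ltd (R3): 100% × 10% = 10% of Slate Capital LLC.
Chain via Halcyon Foods Inc. (R3): 90% × 50% = 45% of Slate Capital LLC.
Aggregating (R1): 15% + 10% + 45% = 70%.
70% exceeds the 50% threshold by 20 percentage points.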